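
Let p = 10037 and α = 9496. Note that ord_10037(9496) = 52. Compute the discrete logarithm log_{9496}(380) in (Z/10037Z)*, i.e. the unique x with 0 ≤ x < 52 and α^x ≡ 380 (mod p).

41

Baby-step giant-step with m = ceil(sqrt(52)) = 8.
Baby table (9496^j mod 10037 for j=0..7):
  0:1  1:9496  2:1608  3:3291  4:6155  5:2429  6:758  7:1439
Giant step factor: 9496^(-8) ≡ 5992 (mod 10037).
Scan 380·5992^i mod 10037 for i = 0, 1, …:
  i=0: 380   i=1: 8598   i=2: 9332   i=3: 1217
  i=4: 5402   i=5: 9496
Match at i=5, j=1: x = 5·8 + 1 = 41.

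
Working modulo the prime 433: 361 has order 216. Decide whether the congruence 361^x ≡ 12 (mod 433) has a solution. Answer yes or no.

yes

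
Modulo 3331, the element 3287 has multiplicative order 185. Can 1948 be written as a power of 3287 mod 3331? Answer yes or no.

yes

1948 ∈ ⟨3287⟩ iff 1948^185 ≡ 1 (mod 3331), since |⟨3287⟩| = 185.
1948^185 mod 3331 = 1.
Since 1 = 1, 1948 lies in the subgroup.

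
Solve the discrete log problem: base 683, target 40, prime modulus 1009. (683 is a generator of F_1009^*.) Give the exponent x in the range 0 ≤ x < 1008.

Baby-step giant-step with m = ceil(sqrt(1008)) = 32.
Baby table (683^j mod 1009 for j=0..31):
  0:1  1:683  2:331  3:57  4:589  5:705  6:222  7:276
  8:834  9:546  10:597  11:115  12:852  13:732  14:501  15:132
  16:355  17:305  18:461  19:55  20:232  21:43  22:108  23:107
  24:433  25:102  26:45  27:465  28:769  29:547  30:271  31:446
Giant step factor: 683^(-32) ≡ 898 (mod 1009).
Scan 40·898^i mod 1009 for i = 0, 1, …:
  i=0: 40   i=1: 605   i=2: 448   i=3: 722
  i=4: 578   i=5: 418   i=6: 16   i=7: 242
  i=8: 381   i=9: 87   i=10: 433
Match at i=10, j=24: x = 10·32 + 24 = 344.

344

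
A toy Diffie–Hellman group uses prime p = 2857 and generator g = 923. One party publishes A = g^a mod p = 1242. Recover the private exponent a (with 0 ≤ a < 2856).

Baby-step giant-step with m = ceil(sqrt(2856)) = 54.
Baby table (923^j mod 2857 for j=0..53):
  0:1  1:923  2:543  3:1214  4:578  5:2092  6:2441  7:1727
  8:2672  9:665  10:2397  11:1113  12:1636  13:1532  14:2678  15:489
  16:2798  17:2683  18:2247  19:2656  20:182  21:2280  22:1688  23:959
  24:2344  25:763  26:1427  27:44  28:614  29:1036  30:1990  31:2576
  32:624  33:1695  34:1706  35:431  36:690  37:2616  38:403  39:559
  40:1697  41:695  42:1517  43:261  44:915  45:1730  46:2584  47:2294
  48:325  49:2847  50:2198  51:284  52:2145  53:2791
Giant step factor: 923^(-54) ≡ 152 (mod 2857).
Scan 1242·152^i mod 2857 for i = 0, 1, …:
  i=0: 1242   i=1: 222   i=2: 2317   i=3: 773
  i=4: 359   i=5: 285   i=6: 465   i=7: 2112
  i=8: 1040   i=9: 945     …   i=15: 1037
  i=16: 489
Match at i=16, j=15: a = 16·54 + 15 = 879.

879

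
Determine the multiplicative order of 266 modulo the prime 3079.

The order of 266 must divide p − 1 = 3078 = 2 · 3^4 · 19.
Divisors: 1, 2, 3, 6, 9, 18, 19, 27, 38, 54, 57, 81, 114, 162, 171, 342, 513, 1026, 1539, 3078.
Check each in increasing order: 266^1 ≡ 266;  266^2 ≡ 3018;  266^3 ≡ 2248;  266^6 ≡ 865;  266^9 ≡ 1671;  266^18 ≡ 2667;  266^19 ≡ 1252;  266^27 ≡ 1244;  266^38 ≡ 293;  266^54 ≡ 1878;  266^57 ≡ 435;  266^81 ≡ 2350;  266^114 ≡ 1406;  266^162 ≡ 1853;  266^171 ≡ 1968;  266^342 ≡ 2721;  266^513 ≡ 547;  266^1026 ≡ 546;  266^1539 ≡ 3078;  266^3078 ≡ 1.
Smallest exponent giving 1 is 3078.

3078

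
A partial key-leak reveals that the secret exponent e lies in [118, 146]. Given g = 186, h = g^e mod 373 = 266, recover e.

Compute 186^118 mod 373 = 37, then multiply by 186 repeatedly:
  186^118=37  186^119=168  186^120=289  186^121=42  186^122=352
  186^123=197  186^124=88  186^125=329  186^126=22  186^127=362
  186^128=192  186^129=277  186^130=48  186^131=349  186^132=12
  186^133=367  186^134=3  186^135=185  186^136=94  186^137=326
  186^138=210  186^139=268  186^140=239  186^141=67  186^142=153
  186^143=110  186^144=318  186^145=214  186^146=266
Found 266 at exponent 146.

146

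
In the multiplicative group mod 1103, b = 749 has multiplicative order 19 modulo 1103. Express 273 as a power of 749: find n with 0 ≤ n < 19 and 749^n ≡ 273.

12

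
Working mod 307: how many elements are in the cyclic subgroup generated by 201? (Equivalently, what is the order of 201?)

153

The order of 201 must divide p − 1 = 306 = 2 · 3^2 · 17.
Divisors: 1, 2, 3, 6, 9, 17, 18, 34, 51, 102, 153, 306.
Check each in increasing order: 201^1 ≡ 201;  201^2 ≡ 184;  201^3 ≡ 144;  201^6 ≡ 167;  201^9 ≡ 102;  201^17 ≡ 93;  201^18 ≡ 273;  201^34 ≡ 53;  201^51 ≡ 17;  201^102 ≡ 289;  201^153 ≡ 1.
Smallest exponent giving 1 is 153.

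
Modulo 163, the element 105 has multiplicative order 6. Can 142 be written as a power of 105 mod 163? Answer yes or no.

no

⟨105⟩ has order 6; its elements mod 163 are {1, 58, 59, 104, 105, 162}.
142 is not in this set.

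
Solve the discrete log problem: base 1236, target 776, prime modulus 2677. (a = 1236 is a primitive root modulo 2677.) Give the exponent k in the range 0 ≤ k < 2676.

1194

Baby-step giant-step with m = ceil(sqrt(2676)) = 52.
Baby table (1236^j mod 2677 for j=0..51):
  0:1  1:1236  2:1806  3:2275  4:1050  5:2132  6:984  7:866
  8:2253  9:628  10:2555  11:1797  12:1859  13:858  14:396  15:2242
  16:417  17:1428  18:865  19:1017  20:1499  21:280  22:747  23:2404
  24:2551  25:2207  26:2666  27:2466  28:1550  29:1745  30:1835  31:641
  32:2561  33:1182  34:1987  35:1123  36:1342  37:1649  38:967  39:1270
  40:998  41:2108  42:767  43:354  44:1193  45:2198  46:2250  47:2274
  48:2491  49:326  50:1386  51:2493
Giant step factor: 1236^(-52) ≡ 177 (mod 2677).
Scan 776·177^i mod 2677 for i = 0, 1, …:
  i=0: 776   i=1: 825   i=2: 1467   i=3: 2667
  i=4: 907   i=5: 2596   i=6: 1725   i=7: 147
  i=8: 1926   i=9: 923     …   i=21: 1732
  i=22: 1386
Match at i=22, j=50: k = 22·52 + 50 = 1194.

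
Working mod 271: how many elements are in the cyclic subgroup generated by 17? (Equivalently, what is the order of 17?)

135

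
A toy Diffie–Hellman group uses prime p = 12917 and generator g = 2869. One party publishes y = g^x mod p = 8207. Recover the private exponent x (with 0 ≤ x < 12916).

6406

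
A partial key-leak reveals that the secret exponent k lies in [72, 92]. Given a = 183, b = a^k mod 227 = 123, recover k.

85

Compute 183^72 mod 227 = 207, then multiply by 183 repeatedly:
  183^72=207  183^73=199  183^74=97  183^75=45  183^76=63
  183^77=179  183^78=69  183^79=142  183^80=108  183^81=15
  183^82=21  183^83=211  183^84=23  183^85=123
Found 123 at exponent 85.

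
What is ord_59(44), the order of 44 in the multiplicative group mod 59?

58

The order of 44 must divide p − 1 = 58 = 2 · 29.
Divisors: 1, 2, 29, 58.
Check each in increasing order: 44^1 ≡ 44;  44^2 ≡ 48;  44^29 ≡ 58;  44^58 ≡ 1.
Smallest exponent giving 1 is 58.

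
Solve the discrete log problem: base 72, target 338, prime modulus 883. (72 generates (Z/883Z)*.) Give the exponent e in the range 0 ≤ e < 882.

147

Baby-step giant-step with m = ceil(sqrt(882)) = 30.
Baby table (72^j mod 883 for j=0..29):
  0:1  1:72  2:769  3:622  4:634  5:615  6:130  7:530
  8:191  9:507  10:301  11:480  12:123  13:26  14:106  15:568
  16:278  17:590  18:96  19:731  20:535  21:551  22:820  23:762
  24:118  25:549  26:676  27:107  28:640  29:164
Giant step factor: 72^(-30) ≡ 467 (mod 883).
Scan 338·467^i mod 883 for i = 0, 1, …:
  i=0: 338   i=1: 672   i=2: 359   i=3: 766
  i=4: 107
Match at i=4, j=27: e = 4·30 + 27 = 147.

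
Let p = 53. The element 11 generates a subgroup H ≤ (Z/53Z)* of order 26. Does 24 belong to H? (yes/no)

yes

24 ∈ ⟨11⟩ iff 24^26 ≡ 1 (mod 53), since |⟨11⟩| = 26.
24^26 mod 53 = 1.
Since 1 = 1, 24 lies in the subgroup.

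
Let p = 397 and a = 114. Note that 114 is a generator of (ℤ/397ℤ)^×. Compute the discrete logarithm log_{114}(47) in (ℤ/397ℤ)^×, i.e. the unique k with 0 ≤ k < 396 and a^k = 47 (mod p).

Baby-step giant-step with m = ceil(sqrt(396)) = 20.
Baby table (114^j mod 397 for j=0..19):
  0:1  1:114  2:292  3:337  4:306  5:345  6:27  7:299
  8:341  9:365  10:322  11:184  12:332  13:133  14:76  15:327
  16:357  17:204  18:230  19:18
Giant step factor: 114^(-20) ≡ 160 (mod 397).
Scan 47·160^i mod 397 for i = 0, 1, …:
  i=0: 47   i=1: 374   i=2: 290   i=3: 348
  i=4: 100   i=5: 120   i=6: 144   i=7: 14
  i=8: 255   i=9: 306
Match at i=9, j=4: k = 9·20 + 4 = 184.

184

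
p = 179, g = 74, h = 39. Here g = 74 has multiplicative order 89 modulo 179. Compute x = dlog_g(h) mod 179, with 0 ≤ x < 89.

Baby-step giant-step with m = ceil(sqrt(89)) = 10.
Baby table (74^j mod 179 for j=0..9):
  0:1  1:74  2:106  3:147  4:138  5:9  6:129  7:59
  8:70  9:168
Giant step factor: 74^(-10) ≡ 42 (mod 179).
Scan 39·42^i mod 179 for i = 0, 1, …:
  i=0: 39   i=1: 27   i=2: 60   i=3: 14
  i=4: 51   i=5: 173   i=6: 106
Match at i=6, j=2: x = 6·10 + 2 = 62.

62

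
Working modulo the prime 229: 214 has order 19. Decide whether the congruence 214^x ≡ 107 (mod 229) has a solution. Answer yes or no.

no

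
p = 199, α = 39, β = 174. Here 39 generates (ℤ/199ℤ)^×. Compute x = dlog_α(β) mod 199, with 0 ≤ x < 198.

183

Baby-step giant-step with m = ceil(sqrt(198)) = 15.
Baby table (39^j mod 199 for j=0..14):
  0:1  1:39  2:128  3:17  4:66  5:186  6:90  7:127
  8:177  9:137  10:169  11:24  12:140  13:87  14:10
Giant step factor: 39^(-15) ≡ 174 (mod 199).
Scan 174·174^i mod 199 for i = 0, 1, …:
  i=0: 174   i=1: 28   i=2: 96   i=3: 187
  i=4: 101   i=5: 62   i=6: 42   i=7: 144
  i=8: 181   i=9: 52   i=10: 93   i=11: 63
  i=12: 17
Match at i=12, j=3: x = 12·15 + 3 = 183.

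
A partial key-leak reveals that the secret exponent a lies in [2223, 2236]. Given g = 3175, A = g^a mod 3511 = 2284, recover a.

Compute 3175^2223 mod 3511 = 332, then multiply by 3175 repeatedly:
  3175^2223=332  3175^2224=800  3175^2225=1547  3175^2226=3347  3175^2227=2439
  3175^2228=2070  3175^2229=3169  3175^2230=2560  3175^2231=35  3175^2232=2284
Found 2284 at exponent 2232.

2232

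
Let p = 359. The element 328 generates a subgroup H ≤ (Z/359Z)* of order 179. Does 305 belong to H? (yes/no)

305 ∈ ⟨328⟩ iff 305^179 ≡ 1 (mod 359), since |⟨328⟩| = 179.
305^179 mod 359 = 358.
Since 358 ≠ 1, 305 does not lie in the subgroup.

no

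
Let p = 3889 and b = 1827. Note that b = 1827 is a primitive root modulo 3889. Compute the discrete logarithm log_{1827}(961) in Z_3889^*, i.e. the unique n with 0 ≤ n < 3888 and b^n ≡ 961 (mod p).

Baby-step giant-step with m = ceil(sqrt(3888)) = 63.
Baby table (1827^j mod 3889 for j=0..62):
  0:1  1:1827  2:1167  3:937  4:739  5:670  6:2944  7:201
  8:1661  9:1227  10:1665  11:757  12:2444  13:616  14:1511  15:3296
  16:1620  17:211  18:486  19:1230  20:3257  21:369  22:1366  23:2833
  24:3521  25:461  26:2223  27:1305  28:278  29:2336  30:1639  31:3812
  32:3214  33:3477  34:1742  35:1432  36:2856  37:2763  38:79  39:440
  40:2746  41:132  42:46  43:2373  44:3125  45:323  46:2882  47:3597
  48:3198  49:1468  50:2515  51:1996  52:2699  53:3710  54:3532  55:1113
  56:3393  57:3834  58:629  59:1928  60:2911  61:2134  62:2040
Giant step factor: 1827^(-63) ≡ 1204 (mod 3889).
Scan 961·1204^i mod 3889 for i = 0, 1, …:
  i=0: 961   i=1: 2011   i=2: 2286   i=3: 2821
  i=4: 1387   i=5: 1567   i=6: 503   i=7: 2817
  i=8: 460   i=9: 1602     …   i=42: 929
  i=43: 2373
Match at i=43, j=43: n = 43·63 + 43 = 2752.

2752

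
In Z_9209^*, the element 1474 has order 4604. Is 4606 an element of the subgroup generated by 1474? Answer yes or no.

4606 ∈ ⟨1474⟩ iff 4606^4604 ≡ 1 (mod 9209), since |⟨1474⟩| = 4604.
4606^4604 mod 9209 = 9208.
Since 9208 ≠ 1, 4606 does not lie in the subgroup.

no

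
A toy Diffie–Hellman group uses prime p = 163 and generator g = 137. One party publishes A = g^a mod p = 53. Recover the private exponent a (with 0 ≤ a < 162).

90

Baby-step giant-step with m = ceil(sqrt(162)) = 13.
Baby table (137^j mod 163 for j=0..12):
  0:1  1:137  2:24  3:28  4:87  5:20  6:132  7:154
  8:71  9:110  10:74  11:32  12:146
Giant step factor: 137^(-13) ≡ 52 (mod 163).
Scan 53·52^i mod 163 for i = 0, 1, …:
  i=0: 53   i=1: 148   i=2: 35   i=3: 27
  i=4: 100   i=5: 147   i=6: 146
Match at i=6, j=12: a = 6·13 + 12 = 90.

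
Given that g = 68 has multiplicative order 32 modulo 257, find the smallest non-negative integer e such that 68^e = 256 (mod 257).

16

Successive powers of 68 modulo 257:
  68^0=1  68^1=68  68^2=255  68^3=121  68^4=4  68^5=15
  68^6=249  68^7=227  68^8=16  68^9=60  68^10=225  68^11=137
  68^12=64  68^13=240  68^14=129  68^15=34  68^16=256
So 68^16 ≡ 256 (mod 257), giving e = 16.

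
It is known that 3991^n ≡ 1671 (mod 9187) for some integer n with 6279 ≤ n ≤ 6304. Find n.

Compute 3991^6279 mod 9187 = 1726, then multiply by 3991 repeatedly:
  3991^6279=1726  3991^6280=7403  3991^6281=9168  3991^6282=6854  3991^6283=4615
  3991^6284=7717  3991^6285=3723  3991^6286=3114  3991^6287=7150  3991^6288=828
  3991^6289=6415  3991^6290=7283  3991^6291=7972  3991^6292=1671
Found 1671 at exponent 6292.

6292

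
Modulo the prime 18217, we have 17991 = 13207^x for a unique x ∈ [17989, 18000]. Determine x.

Compute 13207^17989 mod 18217 = 11335, then multiply by 13207 repeatedly:
  13207^17989=11335  13207^17990=12256  13207^17991=6947  13207^17992=8217  13207^17993=3250
  13207^17994=3498  13207^17995=17991
Found 17991 at exponent 17995.

17995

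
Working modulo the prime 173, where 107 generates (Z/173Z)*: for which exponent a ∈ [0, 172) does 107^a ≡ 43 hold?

Baby-step giant-step with m = ceil(sqrt(172)) = 14.
Baby table (107^j mod 173 for j=0..13):
  0:1  1:107  2:31  3:30  4:96  5:65  6:35  7:112
  8:47  9:12  10:73  11:26  12:14  13:114
Giant step factor: 107^(-14) ≡ 116 (mod 173).
Scan 43·116^i mod 173 for i = 0, 1, …:
  i=0: 43   i=1: 144   i=2: 96
Match at i=2, j=4: a = 2·14 + 4 = 32.

32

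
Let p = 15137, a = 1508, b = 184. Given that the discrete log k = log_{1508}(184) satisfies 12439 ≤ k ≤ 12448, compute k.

Compute 1508^12439 mod 15137 = 4441, then multiply by 1508 repeatedly:
  1508^12439=4441  1508^12440=6474  1508^12441=14564  1508^12442=13862  1508^12443=14836
  1508^12444=202  1508^12445=1876  1508^12446=13526  1508^12447=7669  1508^12448=184
Found 184 at exponent 12448.

12448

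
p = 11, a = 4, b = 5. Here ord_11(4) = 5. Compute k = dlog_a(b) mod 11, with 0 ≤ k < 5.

Successive powers of 4 modulo 11:
  4^0=1  4^1=4  4^2=5
So 4^2 ≡ 5 (mod 11), giving k = 2.

2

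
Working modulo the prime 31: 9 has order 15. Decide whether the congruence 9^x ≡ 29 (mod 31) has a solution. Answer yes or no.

29 ∈ ⟨9⟩ iff 29^15 ≡ 1 (mod 31), since |⟨9⟩| = 15.
29^15 mod 31 = 30.
Since 30 ≠ 1, 29 does not lie in the subgroup.

no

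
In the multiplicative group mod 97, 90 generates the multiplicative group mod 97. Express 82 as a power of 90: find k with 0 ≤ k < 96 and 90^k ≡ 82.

89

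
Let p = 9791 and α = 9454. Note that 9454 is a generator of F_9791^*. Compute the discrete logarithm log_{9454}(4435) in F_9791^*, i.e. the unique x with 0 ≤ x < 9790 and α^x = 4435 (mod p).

100

Baby-step giant-step with m = ceil(sqrt(9790)) = 99.
Baby table (9454^j mod 9791 for j=0..98):
  0:1  1:9454  2:5868  3:266  4:8268  5:4119  6:2219  7:6104
  8:8853  9:2794  10:8149  11:5058  12:8879  13:3823  14:4061  15:2183
  16:8445  17:3216  18:3009  19:4231  20:3639  21:7323  22:9272  23:8456
  24:9300  25:8811  26:7157  27:6468  28:3677  29:4308  30:7063  31:8773
  32:381  33:8677  34:3360  35:3436  36:7197  37:2779  38:3413  39:5157
  40:4889  41:7086  42:1022  43:8062  44:5004  45:7495  46:263  47:9279
  48:6097  49:1421  50:882  51:6287  52:5928  53:9419  54:7872  55:497
  56:8749  57:8469  58:4919  59:6767  60:824  61:6251  62:8269  63:3782
  64:8087  65:6370  66:7330  67:6913  68:577  69:1371  70:7941  71:6617
  72:2419  73:7241  74:7533  75:7039  76:7070  77:6414  78:2293  79:748
  80:2490  81:2896  82:3148  83:6343  84:6638  85:5133  86:3186  87:3328
  88:4429  89:5450  90:4058  91:3194  92:632  93:2418  94:7578  95:1665
  96:6773  97:8593  98:2295
Giant step factor: 9454^(-99) ≡ 5954 (mod 9791).
Scan 4435·5954^i mod 9791 for i = 0, 1, …:
  i=0: 4435   i=1: 9454
Match at i=1, j=1: x = 1·99 + 1 = 100.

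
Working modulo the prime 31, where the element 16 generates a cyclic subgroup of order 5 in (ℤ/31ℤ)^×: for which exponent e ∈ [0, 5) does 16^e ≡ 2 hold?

Successive powers of 16 modulo 31:
  16^0=1  16^1=16  16^2=8  16^3=4  16^4=2
So 16^4 ≡ 2 (mod 31), giving e = 4.

4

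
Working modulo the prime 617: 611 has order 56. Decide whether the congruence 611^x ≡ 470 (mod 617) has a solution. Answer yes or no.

470 ∈ ⟨611⟩ iff 470^56 ≡ 1 (mod 617), since |⟨611⟩| = 56.
470^56 mod 617 = 418.
Since 418 ≠ 1, 470 does not lie in the subgroup.

no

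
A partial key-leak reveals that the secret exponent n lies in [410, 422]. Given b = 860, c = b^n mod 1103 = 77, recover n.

Compute 860^410 mod 1103 = 105, then multiply by 860 repeatedly:
  860^410=105  860^411=957  860^412=182  860^413=997  860^414=389
  860^415=331  860^416=86  860^417=59  860^418=2  860^419=617
  860^420=77
Found 77 at exponent 420.

420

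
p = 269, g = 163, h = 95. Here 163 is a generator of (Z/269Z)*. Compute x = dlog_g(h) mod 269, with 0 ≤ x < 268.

177

Baby-step giant-step with m = ceil(sqrt(268)) = 17.
Baby table (163^j mod 269 for j=0..16):
  0:1  1:163  2:207  3:116  4:78  5:71  6:6  7:171
  8:166  9:158  10:199  11:157  12:36  13:219  14:189  15:141
  16:118
Giant step factor: 163^(-17) ≡ 2 (mod 269).
Scan 95·2^i mod 269 for i = 0, 1, …:
  i=0: 95   i=1: 190   i=2: 111   i=3: 222
  i=4: 175   i=5: 81   i=6: 162   i=7: 55
  i=8: 110   i=9: 220   i=10: 171
Match at i=10, j=7: x = 10·17 + 7 = 177.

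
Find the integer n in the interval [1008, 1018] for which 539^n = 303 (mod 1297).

1014

Compute 539^1008 mod 1297 = 347, then multiply by 539 repeatedly:
  539^1008=347  539^1009=265  539^1010=165  539^1011=739  539^1012=142
  539^1013=15  539^1014=303
Found 303 at exponent 1014.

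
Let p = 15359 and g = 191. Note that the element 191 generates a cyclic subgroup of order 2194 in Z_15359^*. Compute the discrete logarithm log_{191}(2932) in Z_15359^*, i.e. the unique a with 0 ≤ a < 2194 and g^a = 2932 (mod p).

Baby-step giant-step with m = ceil(sqrt(2194)) = 47.
Baby table (191^j mod 15359 for j=0..46):
  0:1  1:191  2:5763  3:10244  4:6011  5:11535  6:6848  7:2453
  8:7753  9:6359  10:1208  11:343  12:4077  13:10757  14:11840  15:3667
  16:9242  17:14296  18:11993  19:2172  20:159  21:15010  22:10136  23:742
  24:3491  25:6344  26:13702  27:6052  28:4007  29:12746  30:7764  31:8460
  32:3165  33:5514  34:8762  35:14770  36:10373  37:15291  38:2371  39:7450
  40:9922  41:5945  42:14288  43:10465  44:2145  45:10361  46:12999
Giant step factor: 191^(-47) ≡ 5648 (mod 15359).
Scan 2932·5648^i mod 15359 for i = 0, 1, …:
  i=0: 2932   i=1: 2934   i=2: 14230   i=3: 12752
  i=4: 4945   i=5: 6698   i=6: 1087   i=7: 11135
  i=8: 10734   i=9: 3659     …   i=38: 7721
  i=39: 4007
Match at i=39, j=28: a = 39·47 + 28 = 1861.

1861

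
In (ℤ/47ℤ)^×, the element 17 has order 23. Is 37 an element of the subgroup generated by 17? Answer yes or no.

37 ∈ ⟨17⟩ iff 37^23 ≡ 1 (mod 47), since |⟨17⟩| = 23.
37^23 mod 47 = 1.
Since 1 = 1, 37 lies in the subgroup.

yes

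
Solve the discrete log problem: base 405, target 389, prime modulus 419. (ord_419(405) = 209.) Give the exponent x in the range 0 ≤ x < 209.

208

Baby-step giant-step with m = ceil(sqrt(209)) = 15.
Baby table (405^j mod 419 for j=0..14):
  0:1  1:405  2:196  3:189  4:287  5:172  6:106  7:192
  8:245  9:341  10:254  11:215  12:342  13:240  14:411
Giant step factor: 405^(-15) ≡ 318 (mod 419).
Scan 389·318^i mod 419 for i = 0, 1, …:
  i=0: 389   i=1: 97   i=2: 259   i=3: 238
  i=4: 264   i=5: 152   i=6: 151   i=7: 252
  i=8: 107   i=9: 87   i=10: 12   i=11: 45
  i=12: 64   i=13: 240
Match at i=13, j=13: x = 13·15 + 13 = 208.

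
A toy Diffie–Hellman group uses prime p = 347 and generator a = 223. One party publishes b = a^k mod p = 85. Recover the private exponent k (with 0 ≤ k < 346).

70

Baby-step giant-step with m = ceil(sqrt(346)) = 19.
Baby table (223^j mod 347 for j=0..18):
  0:1  1:223  2:108  3:141  4:213  5:307  6:102  7:191
  8:259  9:155  10:212  11:84  12:341  13:50  14:46  15:195
  16:110  17:240  18:82
Giant step factor: 223^(-19) ≡ 76 (mod 347).
Scan 85·76^i mod 347 for i = 0, 1, …:
  i=0: 85   i=1: 214   i=2: 302   i=3: 50
Match at i=3, j=13: k = 3·19 + 13 = 70.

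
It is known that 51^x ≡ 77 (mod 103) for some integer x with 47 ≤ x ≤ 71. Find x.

53

Compute 51^47 mod 103 = 87, then multiply by 51 repeatedly:
  51^47=87  51^48=8  51^49=99  51^50=2  51^51=102
  51^52=52  51^53=77
Found 77 at exponent 53.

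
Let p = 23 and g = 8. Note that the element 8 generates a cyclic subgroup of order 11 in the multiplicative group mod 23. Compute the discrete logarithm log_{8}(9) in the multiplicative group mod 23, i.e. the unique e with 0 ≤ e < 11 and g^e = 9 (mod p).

9

Successive powers of 8 modulo 23:
  8^0=1  8^1=8  8^2=18  8^3=6  8^4=2  8^5=16
  8^6=13  8^7=12  8^8=4  8^9=9
So 8^9 ≡ 9 (mod 23), giving e = 9.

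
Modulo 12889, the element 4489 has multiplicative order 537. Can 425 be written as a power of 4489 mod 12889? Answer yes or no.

no

425 ∈ ⟨4489⟩ iff 425^537 ≡ 1 (mod 12889), since |⟨4489⟩| = 537.
425^537 mod 12889 = 9026.
Since 9026 ≠ 1, 425 does not lie in the subgroup.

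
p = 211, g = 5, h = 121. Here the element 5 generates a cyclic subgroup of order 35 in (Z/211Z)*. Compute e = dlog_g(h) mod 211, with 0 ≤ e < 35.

12

Successive powers of 5 modulo 211:
  5^0=1  5^1=5  5^2=25  5^3=125  5^4=203  5^5=171
  5^6=11  5^7=55  5^8=64  5^9=109  5^10=123  5^11=193
  5^12=121
So 5^12 ≡ 121 (mod 211), giving e = 12.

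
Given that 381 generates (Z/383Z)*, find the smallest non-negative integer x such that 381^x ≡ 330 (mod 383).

290

Baby-step giant-step with m = ceil(sqrt(382)) = 20.
Baby table (381^j mod 383 for j=0..19):
  0:1  1:381  2:4  3:375  4:16  5:351  6:64  7:255
  8:256  9:254  10:258  11:250  12:266  13:234  14:298  15:170
  16:43  17:297  18:172  19:39
Giant step factor: 381^(-20) ≡ 54 (mod 383).
Scan 330·54^i mod 383 for i = 0, 1, …:
  i=0: 330   i=1: 202   i=2: 184   i=3: 361
  i=4: 344   i=5: 192   i=6: 27   i=7: 309
  i=8: 217   i=9: 228     …   i=13: 175
  i=14: 258
Match at i=14, j=10: x = 14·20 + 10 = 290.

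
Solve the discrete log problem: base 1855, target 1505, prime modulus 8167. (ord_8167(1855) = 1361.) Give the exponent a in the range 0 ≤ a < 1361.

595

Baby-step giant-step with m = ceil(sqrt(1361)) = 37.
Baby table (1855^j mod 8167 for j=0..36):
  0:1  1:1855  2:2718  3:2851  4:4556  5:6702  6:2036  7:3626
  8:4789  9:6066  10:6471  11:6382  12:4627  13:7735  14:7173  15:1872
  16:1585  17:55  18:4021  19:2484  20:1632  21:5570  22:1095  23:5809
  24:3422  25:2051  26:6950  27:4724  28:7996  29:1308  30:741  31:2499
  32:4956  33:5505  34:3025  35:646  36:5948
Giant step factor: 1855^(-37) ≡ 3288 (mod 8167).
Scan 1505·3288^i mod 8167 for i = 0, 1, …:
  i=0: 1505   i=1: 7405   i=2: 1813   i=3: 7401
  i=4: 4995   i=5: 7890   i=6: 3928   i=7: 3237
  i=8: 1655   i=9: 2418     …   i=15: 982
  i=16: 2851
Match at i=16, j=3: a = 16·37 + 3 = 595.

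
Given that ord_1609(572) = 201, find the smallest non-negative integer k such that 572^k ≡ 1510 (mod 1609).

76

Baby-step giant-step with m = ceil(sqrt(201)) = 15.
Baby table (572^j mod 1609 for j=0..14):
  0:1  1:572  2:557  3:22  4:1321  5:991  6:484  7:100
  8:885  9:994  10:591  11:162  12:951  13:130  14:346
Giant step factor: 572^(-15) ≡ 322 (mod 1609).
Scan 1510·322^i mod 1609 for i = 0, 1, …:
  i=0: 1510   i=1: 302   i=2: 704   i=3: 1428
  i=4: 1251   i=5: 572
Match at i=5, j=1: k = 5·15 + 1 = 76.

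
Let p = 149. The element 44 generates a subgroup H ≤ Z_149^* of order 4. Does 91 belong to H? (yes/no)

no

⟨44⟩ has order 4; its elements mod 149 are {1, 44, 105, 148}.
91 is not in this set.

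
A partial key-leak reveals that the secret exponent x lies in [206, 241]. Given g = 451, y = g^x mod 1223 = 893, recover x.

228

Compute 451^206 mod 1223 = 374, then multiply by 451 repeatedly:
  451^206=374  451^207=1123  451^208=151  451^209=836  451^210=352
  451^211=985  451^212=286  451^213=571  451^214=691  451^215=999
  451^216=485  451^217=1041  451^218=1082  451^219=5  451^220=1032
  451^221=692  451^222=227  451^223=868  451^224=108  451^225=1011
  451^226=1005  451^227=745  451^228=893
Found 893 at exponent 228.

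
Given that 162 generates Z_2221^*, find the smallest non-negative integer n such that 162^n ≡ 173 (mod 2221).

197

Baby-step giant-step with m = ceil(sqrt(2220)) = 48.
Baby table (162^j mod 2221 for j=0..47):
  0:1  1:162  2:1813  3:534  4:2110  5:2007  6:868  7:693
  8:1216  9:1544  10:1376  11:812  12:505  13:1854  14:513  15:929
  16:1691  17:759  18:803  19:1268  20:1084  21:149  22:1928  23:1396
  24:1831  25:1229  26:1429  27:514  28:1091  29:1283  30:1293  31:692
  32:1054  33:1952  34:842  35:923  36:719  37:986  38:2041  39:1934
  40:147  41:1604  42:2212  43:763  44:1451  45:1857  46:999  47:1926
Giant step factor: 162^(-48) ≡ 1846 (mod 2221).
Scan 173·1846^i mod 2221 for i = 0, 1, …:
  i=0: 173   i=1: 1755   i=2: 1512   i=3: 1576
  i=4: 2007
Match at i=4, j=5: n = 4·48 + 5 = 197.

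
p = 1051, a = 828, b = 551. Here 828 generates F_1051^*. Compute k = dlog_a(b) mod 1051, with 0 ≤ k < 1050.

Baby-step giant-step with m = ceil(sqrt(1050)) = 33.
Baby table (828^j mod 1051 for j=0..32):
  0:1  1:828  2:332  3:585  4:920  5:836  6:650  7:88
  8:345  9:839  10:1032  11:33  12:1049  13:446  14:387  15:932
  16:262  17:430  18:802  19:875  20:361  21:424  22:38  23:985
  24:4  25:159  26:277  27:238  28:527  29:191  30:498  31:352
  32:329
Giant step factor: 828^(-33) ≡ 321 (mod 1051).
Scan 551·321^i mod 1051 for i = 0, 1, …:
  i=0: 551   i=1: 303   i=2: 571   i=3: 417
  i=4: 380   i=5: 64   i=6: 575   i=7: 650
Match at i=7, j=6: k = 7·33 + 6 = 237.

237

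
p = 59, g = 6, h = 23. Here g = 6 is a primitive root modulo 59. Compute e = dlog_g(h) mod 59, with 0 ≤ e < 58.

Baby-step giant-step with m = ceil(sqrt(58)) = 8.
Baby table (6^j mod 59 for j=0..7):
  0:1  1:6  2:36  3:39  4:57  5:47  6:46  7:40
Giant step factor: 6^(-8) ≡ 15 (mod 59).
Scan 23·15^i mod 59 for i = 0, 1, …:
  i=0: 23   i=1: 50   i=2: 42   i=3: 40
Match at i=3, j=7: e = 3·8 + 7 = 31.

31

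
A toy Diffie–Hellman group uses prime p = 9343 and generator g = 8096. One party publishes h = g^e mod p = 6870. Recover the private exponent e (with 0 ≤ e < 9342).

Baby-step giant-step with m = ceil(sqrt(9342)) = 97.
Baby table (8096^j mod 9343 for j=0..96):
  0:1  1:8096  2:4071  3:6055  4:7902  5:3071  6:1093  7:1107
  8:2335  9:3271  10:3954  11:2466  12:8088  13:4704  14:1516  15:6177
  16:5256  17:4554  18:1706  19:2822  20:3277  21:5815  22:8206  23:7046
  24:5401  25:1256  26:3392  27:2555  28:9221  29:2646  30:7860  31:8730
  32:7628  33:8401  34:6799  35:5091  36:4763  37:2687  38:3448  39:7467
  40:3622  41:5378  42:1908  43:3189  44:3435  45:4992  46:6757  47:1407
  48:1955  49:638  50:7912  51:9287  52:4431  53:5599  54:6611  55:5952
  56:5541  57:4193  58:3409  59:42  60:3684  61:2808  62:2049  63:4879
  64:7523  65:8534  66:9122  67:4640  68:6580  69:7237  70:799  71:3348
  72:1365  73:7614  74:7173  75:5863  76:4408  77:6251  78:6408  79:6832
  80:1312  81:8304  82:6299  83:2610  84:6037  85:2319  86:4537  87:4219
  88:8359  89:3115  90:2283  91:2714  92:7151  93:5268  94:8276  95:3843
  96:738
Giant step factor: 8096^(-97) ≡ 9341 (mod 9343).
Scan 6870·9341^i mod 9343 for i = 0, 1, …:
  i=0: 6870   i=1: 4946   i=2: 8794   i=3: 1098
  i=4: 7147   i=5: 4392   i=6: 559   i=7: 8225
  i=8: 2236   i=9: 4871     …   i=46: 9322
  i=47: 42
Match at i=47, j=59: e = 47·97 + 59 = 4618.

4618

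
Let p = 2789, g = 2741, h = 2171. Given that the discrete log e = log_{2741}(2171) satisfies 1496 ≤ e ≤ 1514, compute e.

Compute 2741^1496 mod 2789 = 670, then multiply by 2741 repeatedly:
  2741^1496=670  2741^1497=1308  2741^1498=1363  2741^1499=1512  2741^1500=2727
  2741^1501=187  2741^1502=2180  2741^1503=1342  2741^1504=2520  2741^1505=1756
  2741^1506=2171
Found 2171 at exponent 1506.

1506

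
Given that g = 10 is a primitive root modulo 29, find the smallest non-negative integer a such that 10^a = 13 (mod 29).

2

Successive powers of 10 modulo 29:
  10^0=1  10^1=10  10^2=13
So 10^2 ≡ 13 (mod 29), giving a = 2.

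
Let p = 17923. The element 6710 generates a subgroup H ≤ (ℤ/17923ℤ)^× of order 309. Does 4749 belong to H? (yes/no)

no

4749 ∈ ⟨6710⟩ iff 4749^309 ≡ 1 (mod 17923), since |⟨6710⟩| = 309.
4749^309 mod 17923 = 2863.
Since 2863 ≠ 1, 4749 does not lie in the subgroup.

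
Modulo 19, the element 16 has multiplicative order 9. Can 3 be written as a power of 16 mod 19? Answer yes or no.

3 ∈ ⟨16⟩ iff 3^9 ≡ 1 (mod 19), since |⟨16⟩| = 9.
3^9 mod 19 = 18.
Since 18 ≠ 1, 3 does not lie in the subgroup.

no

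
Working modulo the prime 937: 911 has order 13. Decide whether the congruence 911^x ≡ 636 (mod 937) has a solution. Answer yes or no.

no

⟨911⟩ has order 13; its elements mod 937 are {1, 36, 156, 227, 359, 512, 629, 657, 676, 721, 743, 911, 931}.
636 is not in this set.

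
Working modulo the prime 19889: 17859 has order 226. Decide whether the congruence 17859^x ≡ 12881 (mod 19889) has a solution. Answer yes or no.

yes

12881 ∈ ⟨17859⟩ iff 12881^226 ≡ 1 (mod 19889), since |⟨17859⟩| = 226.
12881^226 mod 19889 = 1.
Since 1 = 1, 12881 lies in the subgroup.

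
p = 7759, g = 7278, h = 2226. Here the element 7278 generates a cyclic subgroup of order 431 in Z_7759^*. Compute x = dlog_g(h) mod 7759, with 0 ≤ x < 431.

50

Baby-step giant-step with m = ceil(sqrt(431)) = 21.
Baby table (7278^j mod 7759 for j=0..20):
  0:1  1:7278  2:6350  3:2696  4:6736  5:3246  6:5992  7:4196
  8:6823  9:194  10:7553  11:5978  12:3171  13:3272  14:1245  15:6357
  16:7088  17:4632  18:6600  19:6590  20:3641
Giant step factor: 7278^(-21) ≡ 7184 (mod 7759).
Scan 2226·7184^i mod 7759 for i = 0, 1, …:
  i=0: 2226   i=1: 285   i=2: 6823
Match at i=2, j=8: x = 2·21 + 8 = 50.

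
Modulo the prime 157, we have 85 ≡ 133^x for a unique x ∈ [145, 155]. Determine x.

155

Compute 133^145 mod 157 = 88, then multiply by 133 repeatedly:
  133^145=88  133^146=86  133^147=134  133^148=81  133^149=97
  133^150=27  133^151=137  133^152=9  133^153=98  133^154=3
  133^155=85
Found 85 at exponent 155.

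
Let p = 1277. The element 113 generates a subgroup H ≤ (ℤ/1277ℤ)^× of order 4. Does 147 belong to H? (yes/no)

no

147 ∈ ⟨113⟩ iff 147^4 ≡ 1 (mod 1277), since |⟨113⟩| = 4.
147^4 mod 1277 = 1061.
Since 1061 ≠ 1, 147 does not lie in the subgroup.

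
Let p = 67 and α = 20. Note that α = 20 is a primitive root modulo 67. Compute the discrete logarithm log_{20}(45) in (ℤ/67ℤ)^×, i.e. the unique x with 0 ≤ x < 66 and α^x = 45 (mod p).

21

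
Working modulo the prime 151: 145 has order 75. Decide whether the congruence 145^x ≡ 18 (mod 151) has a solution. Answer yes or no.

yes

18 ∈ ⟨145⟩ iff 18^75 ≡ 1 (mod 151), since |⟨145⟩| = 75.
18^75 mod 151 = 1.
Since 1 = 1, 18 lies in the subgroup.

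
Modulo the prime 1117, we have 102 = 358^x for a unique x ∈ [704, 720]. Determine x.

720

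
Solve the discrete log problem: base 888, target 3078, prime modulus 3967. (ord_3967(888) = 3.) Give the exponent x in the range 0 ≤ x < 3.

2

Successive powers of 888 modulo 3967:
  888^0=1  888^1=888  888^2=3078
So 888^2 ≡ 3078 (mod 3967), giving x = 2.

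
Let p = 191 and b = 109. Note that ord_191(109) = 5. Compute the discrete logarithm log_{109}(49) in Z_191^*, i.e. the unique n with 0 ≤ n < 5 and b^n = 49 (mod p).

3

Successive powers of 109 modulo 191:
  109^0=1  109^1=109  109^2=39  109^3=49
So 109^3 ≡ 49 (mod 191), giving n = 3.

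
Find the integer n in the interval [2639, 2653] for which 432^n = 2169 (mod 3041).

2645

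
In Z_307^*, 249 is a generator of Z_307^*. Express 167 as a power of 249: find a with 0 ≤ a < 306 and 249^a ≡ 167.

156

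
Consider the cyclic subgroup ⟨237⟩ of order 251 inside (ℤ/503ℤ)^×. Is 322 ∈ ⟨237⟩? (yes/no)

322 ∈ ⟨237⟩ iff 322^251 ≡ 1 (mod 503), since |⟨237⟩| = 251.
322^251 mod 503 = 1.
Since 1 = 1, 322 lies in the subgroup.

yes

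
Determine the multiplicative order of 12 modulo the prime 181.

90

The order of 12 must divide p − 1 = 180 = 2^2 · 3^2 · 5.
Divisors: 1, 2, 3, 4, 5, 6, 9, 10, 12, 15, 18, 20, 30, 36, 45, 60, 90, 180.
Check each in increasing order: 12^1 ≡ 12;  12^2 ≡ 144;  12^3 ≡ 99;  12^4 ≡ 102;  12^5 ≡ 138;  12^6 ≡ 27;  12^9 ≡ 139;  12^10 ≡ 39;  12^12 ≡ 5;  12^15 ≡ 133;  12^18 ≡ 135;  12^20 ≡ 73;  12^30 ≡ 132;  12^36 ≡ 125;  12^45 ≡ 180;  12^60 ≡ 48;  12^90 ≡ 1.
Smallest exponent giving 1 is 90.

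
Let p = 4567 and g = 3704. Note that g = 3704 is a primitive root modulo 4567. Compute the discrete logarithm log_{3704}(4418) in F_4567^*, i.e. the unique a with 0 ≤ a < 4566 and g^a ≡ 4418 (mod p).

4476

Baby-step giant-step with m = ceil(sqrt(4566)) = 68.
Baby table (3704^j mod 4567 for j=0..67):
  0:1  1:3704  2:348  3:1098  4:2362  5:3043  6:4483  7:3987
  8:2737  9:3675  10:2540  11:140  12:2489  13:3050  14:3009  15:1856
  16:1289  17:1941  18:1006  19:4119  20:2996  21:3941  22:1332  23:1368
  24:2269  25:1096  26:4088  27:2347  28:2287  29:3830  30:1218  31:3843
  32:3700  33:3800  34:4273  35:2537  36:2729  37:1445  38:4323  39:490
  40:1861  41:1541  42:3681  43:1929  44:2228  45:4510  46:3521  47:2999
  48:1352  49:2376  50:95  51:221  52:1091  53:3836  54:607  55:1364
  56:1154  57:4271  58:4263  59:2033  60:3816  61:4166  62:3538  63:2029
  64:2701  65:2774  66:3713  67:1715
Giant step factor: 3704^(-68) ≡ 2480 (mod 4567).
Scan 4418·2480^i mod 4567 for i = 0, 1, …:
  i=0: 4418   i=1: 407   i=2: 53   i=3: 3564
  i=4: 1575   i=5: 1215   i=6: 3547   i=7: 518
  i=8: 1313   i=9: 4536     …   i=64: 3864
  i=65: 1154
Match at i=65, j=56: a = 65·68 + 56 = 4476.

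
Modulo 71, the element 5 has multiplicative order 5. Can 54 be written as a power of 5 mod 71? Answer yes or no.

yes

⟨5⟩ has order 5; its elements mod 71 are {1, 5, 25, 54, 57}.
54 is in this set.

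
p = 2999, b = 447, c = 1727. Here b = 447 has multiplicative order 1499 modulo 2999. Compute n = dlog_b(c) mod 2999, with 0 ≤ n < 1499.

991

Baby-step giant-step with m = ceil(sqrt(1499)) = 39.
Baby table (447^j mod 2999 for j=0..38):
  0:1  1:447  2:1875  3:1404  4:797  5:2377  6:873  7:361
  8:2420  9:2100  10:13  11:2812  12:383  13:258  14:1364  15:911
  16:2352  17:1694  18:1470  19:309  20:169  21:568  22:1980  23:355
  24:2737  25:2846  26:586  27:1029  28:1116  29:1018  30:2197  31:1386
  32:1748  33:1616  34:2592  35:1010  36:1620  37:1381  38:2512
Giant step factor: 447^(-39) ≡ 453 (mod 2999).
Scan 1727·453^i mod 2999 for i = 0, 1, …:
  i=0: 1727   i=1: 2591   i=2: 1114   i=3: 810
  i=4: 1052   i=5: 2714   i=6: 2851   i=7: 1933
  i=8: 2940   i=9: 264     …   i=24: 2746
  i=25: 2352
Match at i=25, j=16: n = 25·39 + 16 = 991.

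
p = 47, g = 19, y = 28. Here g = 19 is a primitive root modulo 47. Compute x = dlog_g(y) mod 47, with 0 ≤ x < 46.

24

Baby-step giant-step with m = ceil(sqrt(46)) = 7.
Baby table (19^j mod 47 for j=0..6):
  0:1  1:19  2:32  3:44  4:37  5:45  6:9
Giant step factor: 19^(-7) ≡ 11 (mod 47).
Scan 28·11^i mod 47 for i = 0, 1, …:
  i=0: 28   i=1: 26   i=2: 4   i=3: 44
Match at i=3, j=3: x = 3·7 + 3 = 24.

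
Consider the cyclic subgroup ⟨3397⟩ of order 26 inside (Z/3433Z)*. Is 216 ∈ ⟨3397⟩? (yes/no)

yes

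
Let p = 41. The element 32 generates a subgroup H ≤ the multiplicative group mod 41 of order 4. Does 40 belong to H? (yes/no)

yes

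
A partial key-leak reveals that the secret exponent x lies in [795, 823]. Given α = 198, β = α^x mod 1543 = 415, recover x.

Compute 198^795 mod 1543 = 1069, then multiply by 198 repeatedly:
  198^795=1069  198^796=271  198^797=1196  198^798=729  198^799=843
  198^800=270  198^801=998  198^802=100  198^803=1284  198^804=1180
  198^805=647  198^806=37  198^807=1154  198^808=128  198^809=656
  198^810=276  198^811=643  198^812=788  198^813=181  198^814=349
  198^815=1210  198^816=415
Found 415 at exponent 816.

816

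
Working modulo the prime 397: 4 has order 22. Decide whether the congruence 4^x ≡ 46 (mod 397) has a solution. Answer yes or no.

no

46 ∈ ⟨4⟩ iff 46^22 ≡ 1 (mod 397), since |⟨4⟩| = 22.
46^22 mod 397 = 383.
Since 383 ≠ 1, 46 does not lie in the subgroup.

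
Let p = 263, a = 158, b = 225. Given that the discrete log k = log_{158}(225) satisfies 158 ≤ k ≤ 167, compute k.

Compute 158^158 mod 263 = 102, then multiply by 158 repeatedly:
  158^158=102  158^159=73  158^160=225
Found 225 at exponent 160.

160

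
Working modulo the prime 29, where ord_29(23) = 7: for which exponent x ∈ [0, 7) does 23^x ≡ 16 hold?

Successive powers of 23 modulo 29:
  23^0=1  23^1=23  23^2=7  23^3=16
So 23^3 ≡ 16 (mod 29), giving x = 3.

3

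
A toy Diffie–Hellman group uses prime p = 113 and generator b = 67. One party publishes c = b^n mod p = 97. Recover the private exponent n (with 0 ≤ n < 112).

40

Baby-step giant-step with m = ceil(sqrt(112)) = 11.
Baby table (67^j mod 113 for j=0..10):
  0:1  1:67  2:82  3:70  4:57  5:90  6:41  7:35
  8:85  9:45  10:77
Giant step factor: 67^(-11) ≡ 84 (mod 113).
Scan 97·84^i mod 113 for i = 0, 1, …:
  i=0: 97   i=1: 12   i=2: 104   i=3: 35
Match at i=3, j=7: n = 3·11 + 7 = 40.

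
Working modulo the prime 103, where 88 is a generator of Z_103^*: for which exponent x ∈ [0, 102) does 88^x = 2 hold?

98

Baby-step giant-step with m = ceil(sqrt(102)) = 11.
Baby table (88^j mod 103 for j=0..10):
  0:1  1:88  2:19  3:24  4:52  5:44  6:61  7:12
  8:26  9:22  10:82
Giant step factor: 88^(-11) ≡ 86 (mod 103).
Scan 2·86^i mod 103 for i = 0, 1, …:
  i=0: 2   i=1: 69   i=2: 63   i=3: 62
  i=4: 79   i=5: 99   i=6: 68   i=7: 80
  i=8: 82
Match at i=8, j=10: x = 8·11 + 10 = 98.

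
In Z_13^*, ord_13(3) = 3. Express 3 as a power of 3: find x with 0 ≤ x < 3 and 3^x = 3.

1

Successive powers of 3 modulo 13:
  3^0=1  3^1=3
So 3^1 ≡ 3 (mod 13), giving x = 1.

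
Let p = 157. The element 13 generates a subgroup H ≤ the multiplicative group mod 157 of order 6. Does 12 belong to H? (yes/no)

⟨13⟩ has order 6; its elements mod 157 are {1, 12, 13, 144, 145, 156}.
12 is in this set.

yes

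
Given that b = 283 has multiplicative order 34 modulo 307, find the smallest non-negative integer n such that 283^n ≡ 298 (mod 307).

3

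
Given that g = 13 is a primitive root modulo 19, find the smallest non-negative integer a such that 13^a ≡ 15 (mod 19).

Successive powers of 13 modulo 19:
  13^0=1  13^1=13  13^2=17  13^3=12  13^4=4  13^5=14
  13^6=11  13^7=10  13^8=16  13^9=18  13^10=6  13^11=2
  13^12=7  13^13=15
So 13^13 ≡ 15 (mod 19), giving a = 13.

13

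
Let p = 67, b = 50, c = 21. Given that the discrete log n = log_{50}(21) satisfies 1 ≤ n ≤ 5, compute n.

Compute 50^1 mod 67 = 50, then multiply by 50 repeatedly:
  50^1=50  50^2=21
Found 21 at exponent 2.

2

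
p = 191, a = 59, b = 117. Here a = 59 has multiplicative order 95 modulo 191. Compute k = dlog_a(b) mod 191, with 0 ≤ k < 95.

86

Baby-step giant-step with m = ceil(sqrt(95)) = 10.
Baby table (59^j mod 191 for j=0..9):
  0:1  1:59  2:43  3:54  4:130  5:30  6:51  7:144
  8:92  9:80
Giant step factor: 59^(-10) ≡ 125 (mod 191).
Scan 117·125^i mod 191 for i = 0, 1, …:
  i=0: 117   i=1: 109   i=2: 64   i=3: 169
  i=4: 115   i=5: 50   i=6: 138   i=7: 60
  i=8: 51
Match at i=8, j=6: k = 8·10 + 6 = 86.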